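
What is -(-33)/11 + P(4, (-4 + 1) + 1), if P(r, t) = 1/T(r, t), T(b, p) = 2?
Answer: 7/2 ≈ 3.5000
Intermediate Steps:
P(r, t) = 1/2
-(-33)/11 + P(4, (-4 + 1) + 1) = -(-33)/11 + 1/2 = -3*(-1) + 1/2 = 3 + 1/2 = 7/2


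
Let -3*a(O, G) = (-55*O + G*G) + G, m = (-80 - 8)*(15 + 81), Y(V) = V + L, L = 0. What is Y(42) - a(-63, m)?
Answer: 23787949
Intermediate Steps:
Y(V) = V (Y(V) = V + 0 = V)
m = -8448 (m = -88*96 = -8448)
a(O, G) = -G/3 - G²/3 + 55*O/3 (a(O, G) = -((-55*O + G*G) + G)/3 = -((-55*O + G²) + G)/3 = -((G² - 55*O) + G)/3 = -(G + G² - 55*O)/3 = -G/3 - G²/3 + 55*O/3)
Y(42) - a(-63, m) = 42 - (-⅓*(-8448) - ⅓*(-8448)² + (55/3)*(-63)) = 42 - (2816 - ⅓*71368704 - 1155) = 42 - (2816 - 23789568 - 1155) = 42 - 1*(-23787907) = 42 + 23787907 = 23787949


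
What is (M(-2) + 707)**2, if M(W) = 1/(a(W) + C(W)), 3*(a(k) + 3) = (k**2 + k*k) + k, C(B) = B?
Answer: 4494400/9 ≈ 4.9938e+5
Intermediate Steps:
a(k) = -3 + k/3 + 2*k**2/3 (a(k) = -3 + ((k**2 + k*k) + k)/3 = -3 + ((k**2 + k**2) + k)/3 = -3 + (2*k**2 + k)/3 = -3 + (k + 2*k**2)/3 = -3 + (k/3 + 2*k**2/3) = -3 + k/3 + 2*k**2/3)
M(W) = 1/(-3 + 2*W**2/3 + 4*W/3) (M(W) = 1/((-3 + W/3 + 2*W**2/3) + W) = 1/(-3 + 2*W**2/3 + 4*W/3))
(M(-2) + 707)**2 = (3/(-9 + 2*(-2)**2 + 4*(-2)) + 707)**2 = (3/(-9 + 2*4 - 8) + 707)**2 = (3/(-9 + 8 - 8) + 707)**2 = (3/(-9) + 707)**2 = (3*(-1/9) + 707)**2 = (-1/3 + 707)**2 = (2120/3)**2 = 4494400/9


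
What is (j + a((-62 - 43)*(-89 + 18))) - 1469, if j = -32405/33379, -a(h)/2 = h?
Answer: -546747046/33379 ≈ -16380.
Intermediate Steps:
a(h) = -2*h
j = -32405/33379 (j = -32405*1/33379 = -32405/33379 ≈ -0.97082)
(j + a((-62 - 43)*(-89 + 18))) - 1469 = (-32405/33379 - 2*(-62 - 43)*(-89 + 18)) - 1469 = (-32405/33379 - (-210)*(-71)) - 1469 = (-32405/33379 - 2*7455) - 1469 = (-32405/33379 - 14910) - 1469 = -497713295/33379 - 1469 = -546747046/33379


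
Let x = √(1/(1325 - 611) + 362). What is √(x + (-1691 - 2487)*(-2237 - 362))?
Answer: √(5535682061112 + 714*√184546866)/714 ≈ 3295.2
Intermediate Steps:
x = √184546866/714 (x = √(1/714 + 362) = √(258469/714) = √184546866/714 ≈ 19.026)
√(x + (-1691 - 2487)*(-2237 - 362)) = √(√184546866/714 + (-1691 - 2487)*(-2237 - 362)) = √(√184546866/714 - 4178*(-2599)) = √(√184546866/714 + 10858622) = √(10858622 + √184546866/714)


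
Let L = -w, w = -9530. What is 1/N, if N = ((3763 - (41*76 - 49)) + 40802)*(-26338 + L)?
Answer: -1/697498384 ≈ -1.4337e-9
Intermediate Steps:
L = 9530 (L = -1*(-9530) = 9530)
N = -697498384 (N = ((3763 - (41*76 - 49)) + 40802)*(-26338 + 9530) = ((3763 - (3116 - 49)) + 40802)*(-16808) = ((3763 - 1*3067) + 40802)*(-16808) = ((3763 - 3067) + 40802)*(-16808) = (696 + 40802)*(-16808) = 41498*(-16808) = -697498384)
1/N = 1/(-697498384) = -1/697498384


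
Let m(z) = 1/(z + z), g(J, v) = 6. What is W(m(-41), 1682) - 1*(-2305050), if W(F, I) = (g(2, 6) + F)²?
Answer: 15499397281/6724 ≈ 2.3051e+6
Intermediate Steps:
m(z) = 1/(2*z)
W(F, I) = (6 + F)²
W(m(-41), 1682) - 1*(-2305050) = (6 + (½)/(-41))² - 1*(-2305050) = (6 + (½)*(-1/41))² + 2305050 = (6 - 1/82)² + 2305050 = (491/82)² + 2305050 = 241081/6724 + 2305050 = 15499397281/6724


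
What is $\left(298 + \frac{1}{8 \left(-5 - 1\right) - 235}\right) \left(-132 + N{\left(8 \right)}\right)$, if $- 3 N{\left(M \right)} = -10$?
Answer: $- \frac{10850846}{283} \approx -38342.0$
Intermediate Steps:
$N{\left(M \right)} = \frac{10}{3}$ ($N{\left(M \right)} = \left(- \frac{1}{3}\right) \left(-10\right) = \frac{10}{3}$)
$\left(298 + \frac{1}{8 \left(-5 - 1\right) - 235}\right) \left(-132 + N{\left(8 \right)}\right) = \left(298 + \frac{1}{8 \left(-5 - 1\right) - 235}\right) \left(-132 + \frac{10}{3}\right) = \left(298 + \frac{1}{8 \left(-6\right) - 235}\right) \left(- \frac{386}{3}\right) = \left(298 + \frac{1}{-48 - 235}\right) \left(- \frac{386}{3}\right) = \left(298 + \frac{1}{-283}\right) \left(- \frac{386}{3}\right) = \left(298 - \frac{1}{283}\right) \left(- \frac{386}{3}\right) = \frac{84333}{283} \left(- \frac{386}{3}\right) = - \frac{10850846}{283}$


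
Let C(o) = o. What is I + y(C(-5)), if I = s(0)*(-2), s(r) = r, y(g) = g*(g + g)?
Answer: 50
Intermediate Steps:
y(g) = 2*g² (y(g) = g*(2*g) = 2*g²)
I = 0 (I = 0*(-2) = 0)
I + y(C(-5)) = 0 + 2*(-5)² = 0 + 2*25 = 0 + 50 = 50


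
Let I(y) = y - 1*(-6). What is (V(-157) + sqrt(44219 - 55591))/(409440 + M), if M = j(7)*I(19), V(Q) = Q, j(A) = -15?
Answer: -157/409065 + 2*I*sqrt(2843)/409065 ≈ -0.0003838 + 0.00026069*I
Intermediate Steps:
I(y) = 6 + y (I(y) = y + 6 = 6 + y)
M = -375 (M = -15*(6 + 19) = -15*25 = -375)
(V(-157) + sqrt(44219 - 55591))/(409440 + M) = (-157 + sqrt(44219 - 55591))/(409440 - 375) = (-157 + sqrt(-11372))/409065 = (-157 + 2*I*sqrt(2843))*(1/409065) = -157/409065 + 2*I*sqrt(2843)/409065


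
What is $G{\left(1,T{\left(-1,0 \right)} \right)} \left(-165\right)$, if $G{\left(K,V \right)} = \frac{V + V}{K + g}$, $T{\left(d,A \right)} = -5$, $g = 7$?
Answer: $\frac{825}{4} \approx 206.25$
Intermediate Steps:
$G{\left(K,V \right)} = \frac{2 V}{7 + K}$ ($G{\left(K,V \right)} = \frac{V + V}{K + 7} = \frac{2 V}{7 + K}$)
$G{\left(1,T{\left(-1,0 \right)} \right)} \left(-165\right) = 2 \left(-5\right) \frac{1}{7 + 1} \left(-165\right) = 2 \left(-5\right) \frac{1}{8} \left(-165\right) = \left(- \frac{5}{4}\right) \left(-165\right) = \frac{825}{4}$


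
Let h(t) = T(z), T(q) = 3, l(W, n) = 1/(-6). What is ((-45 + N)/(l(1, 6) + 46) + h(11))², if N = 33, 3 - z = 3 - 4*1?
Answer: 567009/75625 ≈ 7.4976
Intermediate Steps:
l(W, n) = -⅙
z = 4 (z = 3 - (3 - 4*1) = 3 - (3 - 4) = 3 - 1*(-1) = 3 + 1 = 4)
h(t) = 3
((-45 + N)/(l(1, 6) + 46) + h(11))² = ((-45 + 33)/(-⅙ + 46) + 3)² = (-12/275/6 + 3)² = (-12*6/275 + 3)² = (-72/275 + 3)² = (753/275)² = 567009/75625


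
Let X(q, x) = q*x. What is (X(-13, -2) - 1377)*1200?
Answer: -1621200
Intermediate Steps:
(X(-13, -2) - 1377)*1200 = (-13*(-2) - 1377)*1200 = (26 - 1377)*1200 = -1351*1200 = -1621200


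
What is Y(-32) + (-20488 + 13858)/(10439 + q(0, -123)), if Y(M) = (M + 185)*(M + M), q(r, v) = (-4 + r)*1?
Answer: -20437230/2087 ≈ -9792.6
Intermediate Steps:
q(r, v) = -4 + r
Y(M) = 2*M*(185 + M) (Y(M) = (185 + M)*(2*M) = 2*M*(185 + M))
Y(-32) + (-20488 + 13858)/(10439 + q(0, -123)) = 2*(-32)*(185 - 32) + (-20488 + 13858)/(10439 + (-4 + 0)) = 2*(-32)*153 - 6630/(10439 - 4) = -9792 - 6630/10435 = -9792 - 6630*1/10435 = -9792 - 1326/2087 = -20437230/2087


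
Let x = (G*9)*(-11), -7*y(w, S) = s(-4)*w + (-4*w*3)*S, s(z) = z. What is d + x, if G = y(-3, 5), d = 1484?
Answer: 29396/7 ≈ 4199.4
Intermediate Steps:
y(w, S) = 4*w/7 + 12*S*w/7 (y(w, S) = -(-4*w + (-4*w*3)*S)/7 = -(-4*w + (-12*w)*S)/7 = -(-4*w - 12*S*w)/7 = 4*w/7 + 12*S*w/7)
G = -192/7 (G = (4/7)*(-3)*(1 + 3*5) = (4/7)*(-3)*(1 + 15) = (4/7)*(-3)*16 = -192/7 ≈ -27.429)
x = 19008/7 (x = -192/7*9*(-11) = -1728/7*(-11) = 19008/7 ≈ 2715.4)
d + x = 1484 + 19008/7 = 29396/7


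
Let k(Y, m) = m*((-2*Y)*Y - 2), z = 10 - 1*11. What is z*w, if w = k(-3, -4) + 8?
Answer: -88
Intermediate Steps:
z = -1 (z = 10 - 11 = -1)
k(Y, m) = m*(-2 - 2*Y**2) (k(Y, m) = m*(-2*Y**2 - 2) = m*(-2 - 2*Y**2))
w = 88 (w = -2*(-4)*(1 + (-3)**2) + 8 = -2*(-4)*(1 + 9) + 8 = -2*(-4)*10 + 8 = 80 + 8 = 88)
z*w = -1*88 = -88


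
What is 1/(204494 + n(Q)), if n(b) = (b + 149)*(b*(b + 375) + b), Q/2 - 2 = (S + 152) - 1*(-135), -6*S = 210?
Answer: 1/295244798 ≈ 3.3870e-9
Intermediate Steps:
S = -35 (S = -⅙*210 = -35)
Q = 508 (Q = 4 + 2*((-35 + 152) - 1*(-135)) = 4 + 2*(117 + 135) = 4 + 2*252 = 4 + 504 = 508)
n(b) = (149 + b)*(b + b*(375 + b)) (n(b) = (149 + b)*(b*(375 + b) + b) = (149 + b)*(b + b*(375 + b)))
1/(204494 + n(Q)) = 1/(204494 + 508*(56024 + 508² + 525*508)) = 1/(204494 + 508*(56024 + 258064 + 266700)) = 1/(204494 + 508*580788) = 1/(204494 + 295040304) = 1/295244798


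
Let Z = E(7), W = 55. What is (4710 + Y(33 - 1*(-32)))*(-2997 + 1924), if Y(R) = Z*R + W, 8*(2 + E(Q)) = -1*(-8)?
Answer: -5043100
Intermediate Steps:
E(Q) = -1 (E(Q) = -2 + (-1*(-8))/8 = -2 + (⅛)*8 = -2 + 1 = -1)
Z = -1
Y(R) = 55 - R (Y(R) = -R + 55 = 55 - R)
(4710 + Y(33 - 1*(-32)))*(-2997 + 1924) = (4710 + (55 - (33 - 1*(-32))))*(-2997 + 1924) = (4710 + (55 - (33 + 32)))*(-1073) = (4710 + (55 - 1*65))*(-1073) = (4710 + (55 - 65))*(-1073) = (4710 - 10)*(-1073) = 4700*(-1073) = -5043100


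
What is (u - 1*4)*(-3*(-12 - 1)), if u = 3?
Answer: -39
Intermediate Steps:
(u - 1*4)*(-3*(-12 - 1)) = (3 - 1*4)*(-3*(-12 - 1)) = (3 - 4)*(-3*(-13)) = -1*39 = -39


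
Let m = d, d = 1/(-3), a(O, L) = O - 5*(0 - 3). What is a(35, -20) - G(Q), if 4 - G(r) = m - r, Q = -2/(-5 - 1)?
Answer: 136/3 ≈ 45.333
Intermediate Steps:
a(O, L) = 15 + O (a(O, L) = O - 5*(-3) = O - 1*(-15) = O + 15 = 15 + O)
d = -⅓ ≈ -0.33333
m = -⅓ ≈ -0.33333
Q = ⅓ (Q = -2/(-6) = -⅙*(-2) = ⅓ ≈ 0.33333)
G(r) = 13/3 + r (G(r) = 4 - (-⅓ - r) = 4 + (⅓ + r) = 13/3 + r)
a(35, -20) - G(Q) = (15 + 35) - (13/3 + ⅓) = 50 - 1*14/3 = 50 - 14/3 = 136/3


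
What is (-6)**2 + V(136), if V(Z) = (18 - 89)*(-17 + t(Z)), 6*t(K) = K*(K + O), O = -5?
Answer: -628739/3 ≈ -2.0958e+5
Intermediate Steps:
t(K) = K*(-5 + K)/6 (t(K) = (K*(K - 5))/6 = (K*(-5 + K))/6 = K*(-5 + K)/6)
V(Z) = 1207 - 71*Z*(-5 + Z)/6 (V(Z) = (18 - 89)*(-17 + Z*(-5 + Z)/6) = -71*(-17 + Z*(-5 + Z)/6) = 1207 - 71*Z*(-5 + Z)/6)
(-6)**2 + V(136) = (-6)**2 + (1207 - 71/6*136*(-5 + 136)) = 36 + (1207 - 71/6*136*131) = 36 + (1207 - 632468/3) = 36 - 628847/3 = -628739/3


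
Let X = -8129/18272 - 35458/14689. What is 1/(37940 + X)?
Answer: 268397408/10182230364063 ≈ 2.6359e-5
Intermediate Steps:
X = -767295457/268397408 (X = -8129*1/18272 - 35458*1/14689 = -8129/18272 - 35458/14689 = -767295457/268397408 ≈ -2.8588)
1/(37940 + X) = 1/(37940 - 767295457/268397408) = 1/(10182230364063/268397408) = 268397408/10182230364063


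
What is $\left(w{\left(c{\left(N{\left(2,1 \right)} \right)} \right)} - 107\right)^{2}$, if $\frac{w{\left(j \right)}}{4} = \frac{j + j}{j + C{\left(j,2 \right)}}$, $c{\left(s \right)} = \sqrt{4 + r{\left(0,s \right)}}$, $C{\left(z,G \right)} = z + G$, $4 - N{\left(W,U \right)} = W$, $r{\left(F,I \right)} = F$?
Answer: $\frac{97969}{9} \approx 10885.0$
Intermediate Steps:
$N{\left(W,U \right)} = 4 - W$
$C{\left(z,G \right)} = G + z$
$c{\left(s \right)} = 2$ ($c{\left(s \right)} = \sqrt{4 + 0} = \sqrt{4} = 2$)
$w{\left(j \right)} = \frac{8 j}{2 + 2 j}$ ($w{\left(j \right)} = 4 \frac{j + j}{j + \left(2 + j\right)} = 4 \frac{2 j}{2 + 2 j} = \frac{8 j}{2 + 2 j}$)
$\left(w{\left(c{\left(N{\left(2,1 \right)} \right)} \right)} - 107\right)^{2} = \left(4 \cdot 2 \frac{1}{1 + 2} - 107\right)^{2} = \left(4 \cdot 2 \cdot \frac{1}{3} - 107\right)^{2} = \left(\frac{8}{3} - 107\right)^{2} = \left(- \frac{313}{3}\right)^{2} = \frac{97969}{9}$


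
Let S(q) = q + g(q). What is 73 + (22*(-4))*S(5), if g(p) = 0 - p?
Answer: 73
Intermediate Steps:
g(p) = -p
S(q) = 0 (S(q) = q - q = 0)
73 + (22*(-4))*S(5) = 73 + (22*(-4))*0 = 73 - 88*0 = 73 + 0 = 73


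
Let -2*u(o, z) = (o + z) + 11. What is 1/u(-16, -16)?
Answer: 2/21 ≈ 0.095238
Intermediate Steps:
u(o, z) = -11/2 - o/2 - z/2 (u(o, z) = -((o + z) + 11)/2 = -(11 + o + z)/2 = -11/2 - o/2 - z/2)
1/u(-16, -16) = 1/(-11/2 - ½*(-16) - ½*(-16)) = 1/(-11/2 + 8 + 8) = 1/(21/2) = 2/21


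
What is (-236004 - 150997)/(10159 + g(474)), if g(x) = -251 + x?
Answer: -387001/10382 ≈ -37.276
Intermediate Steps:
(-236004 - 150997)/(10159 + g(474)) = (-236004 - 150997)/(10159 + (-251 + 474)) = -387001/(10159 + 223) = -387001/10382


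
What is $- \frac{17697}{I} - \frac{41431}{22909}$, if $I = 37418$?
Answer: $- \frac{1955685731}{857208962} \approx -2.2815$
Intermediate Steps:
$- \frac{17697}{I} - \frac{41431}{22909} = - \frac{17697}{37418} - \frac{41431}{22909} = - \frac{1955685731}{857208962}$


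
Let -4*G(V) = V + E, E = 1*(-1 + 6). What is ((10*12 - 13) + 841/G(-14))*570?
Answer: 822130/3 ≈ 2.7404e+5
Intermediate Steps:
E = 5 (E = 1*5 = 5)
G(V) = -5/4 - V/4 (G(V) = -(V + 5)/4 = -(5 + V)/4 = -5/4 - V/4)
((10*12 - 13) + 841/G(-14))*570 = ((10*12 - 13) + 841/(-5/4 - ¼*(-14)))*570 = ((120 - 13) + 841/(-5/4 + 7/2))*570 = (107 + 841/(9/4))*570 = (107 + 841*(4/9))*570 = (107 + 3364/9)*570 = (4327/9)*570 = 822130/3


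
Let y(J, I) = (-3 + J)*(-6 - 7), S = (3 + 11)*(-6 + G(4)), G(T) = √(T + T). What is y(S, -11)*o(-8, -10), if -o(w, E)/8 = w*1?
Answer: 72384 - 23296*√2 ≈ 39439.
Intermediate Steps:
o(w, E) = -8*w
G(T) = √2*√T (G(T) = √(2*T) = √2*√T)
S = -84 + 28*√2 (S = (3 + 11)*(-6 + √2*√4) = 14*(-6 + √2*2) = 14*(-6 + 2*√2) = -84 + 28*√2 ≈ -44.402)
y(J, I) = 39 - 13*J (y(J, I) = (-3 + J)*(-13) = 39 - 13*J)
y(S, -11)*o(-8, -10) = (39 - 13*(-84 + 28*√2))*(-8*(-8)) = (39 + (1092 - 364*√2))*64 = (1131 - 364*√2)*64 = 72384 - 23296*√2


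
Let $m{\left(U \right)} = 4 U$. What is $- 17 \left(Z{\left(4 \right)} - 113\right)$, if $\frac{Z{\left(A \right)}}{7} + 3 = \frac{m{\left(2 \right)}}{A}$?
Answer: $2040$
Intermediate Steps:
$Z{\left(A \right)} = -21 + \frac{56}{A}$ ($Z{\left(A \right)} = -21 + 7 \frac{4 \cdot 2}{A} = -21 + 7 \frac{8}{A} = -21 + \frac{56}{A}$)
$- 17 \left(Z{\left(4 \right)} - 113\right) = - 17 \left(\left(-21 + \frac{56}{4}\right) - 113\right) = - 17 \left(\left(-21 + 56 \cdot \frac{1}{4}\right) - 113\right) = - 17 \left(\left(-21 + 14\right) - 113\right) = - 17 \left(-7 - 113\right) = \left(-17\right) \left(-120\right) = 2040$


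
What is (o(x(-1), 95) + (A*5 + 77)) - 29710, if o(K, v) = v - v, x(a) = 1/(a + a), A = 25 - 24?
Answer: -29628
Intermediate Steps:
A = 1
x(a) = 1/(2*a)
o(K, v) = 0
(o(x(-1), 95) + (A*5 + 77)) - 29710 = (0 + (1*5 + 77)) - 29710 = (0 + (5 + 77)) - 29710 = (0 + 82) - 29710 = 82 - 29710 = -29628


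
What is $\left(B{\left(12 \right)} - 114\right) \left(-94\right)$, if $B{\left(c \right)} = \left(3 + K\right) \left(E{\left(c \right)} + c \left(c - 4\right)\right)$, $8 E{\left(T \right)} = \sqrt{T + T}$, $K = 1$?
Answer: $-25380 - 94 \sqrt{6} \approx -25610.0$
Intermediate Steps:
$E{\left(T \right)} = \frac{\sqrt{2} \sqrt{T}}{8}$ ($E{\left(T \right)} = \frac{\sqrt{T + T}}{8} = \frac{\sqrt{2 T}}{8} = \frac{\sqrt{2} \sqrt{T}}{8}$)
$B{\left(c \right)} = \frac{\sqrt{2} \sqrt{c}}{2} + 4 c \left(-4 + c\right)$ ($B{\left(c \right)} = \left(3 + 1\right) \left(\frac{\sqrt{2} \sqrt{c}}{8} + c \left(c - 4\right)\right) = 4 \left(\frac{\sqrt{2} \sqrt{c}}{8} + c \left(-4 + c\right)\right) = 4 \left(c \left(-4 + c\right) + \frac{\sqrt{2} \sqrt{c}}{8}\right) = \frac{\sqrt{2} \sqrt{c}}{2} + 4 c \left(-4 + c\right)$)
$\left(B{\left(12 \right)} - 114\right) \left(-94\right) = \left(\left(\left(-16\right) 12 + 4 \cdot 12^{2} + \frac{\sqrt{2} \sqrt{12}}{2}\right) - 114\right) \left(-94\right) = \left(\left(-192 + 4 \cdot 144 + \frac{\sqrt{2} \cdot 2 \sqrt{3}}{2}\right) - 114\right) \left(-94\right) = \left(\left(-192 + 576 + \sqrt{6}\right) - 114\right) \left(-94\right) = \left(\left(384 + \sqrt{6}\right) - 114\right) \left(-94\right) = \left(270 + \sqrt{6}\right) \left(-94\right) = -25380 - 94 \sqrt{6}$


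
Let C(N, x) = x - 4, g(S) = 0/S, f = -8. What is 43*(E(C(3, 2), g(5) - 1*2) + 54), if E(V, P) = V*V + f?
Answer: 2150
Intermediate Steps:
g(S) = 0
C(N, x) = -4 + x
E(V, P) = -8 + V**2 (E(V, P) = V*V - 8 = V**2 - 8 = -8 + V**2)
43*(E(C(3, 2), g(5) - 1*2) + 54) = 43*((-8 + (-4 + 2)**2) + 54) = 43*((-8 + (-2)**2) + 54) = 43*((-8 + 4) + 54) = 43*(-4 + 54) = 43*50 = 2150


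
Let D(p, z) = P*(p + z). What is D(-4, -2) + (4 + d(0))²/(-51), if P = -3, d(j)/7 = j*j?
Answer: 902/51 ≈ 17.686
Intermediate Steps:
d(j) = 7*j² (d(j) = 7*(j*j) = 7*j²)
D(p, z) = -3*p - 3*z (D(p, z) = -3*(p + z) = -3*p - 3*z)
D(-4, -2) + (4 + d(0))²/(-51) = (-3*(-4) - 3*(-2)) + (4 + 7*0²)²/(-51) = (12 + 6) - (4 + 7*0)²/51 = 18 - (4 + 0)²/51 = 18 - 1/51*4² = 18 - 1/51*16 = 18 - 16/51 = 902/51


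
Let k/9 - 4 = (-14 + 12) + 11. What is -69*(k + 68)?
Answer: -12765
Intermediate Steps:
k = 117 (k = 36 + 9*((-14 + 12) + 11) = 36 + 9*(-2 + 11) = 36 + 9*9 = 36 + 81 = 117)
-69*(k + 68) = -69*(117 + 68) = -69*185 = -12765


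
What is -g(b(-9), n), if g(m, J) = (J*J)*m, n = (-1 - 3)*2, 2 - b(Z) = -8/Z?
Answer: -640/9 ≈ -71.111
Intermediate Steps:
b(Z) = 2 + 8/Z (b(Z) = 2 - (-8)/Z = 2 + 8/Z)
n = -8 (n = -4*2 = -8)
g(m, J) = m*J² (g(m, J) = J²*m = m*J²)
-g(b(-9), n) = -(2 + 8/(-9))*(-8)² = -(2 + 8*(-⅑))*64 = -(2 - 8/9)*64 = -10*64/9 = -1*640/9 = -640/9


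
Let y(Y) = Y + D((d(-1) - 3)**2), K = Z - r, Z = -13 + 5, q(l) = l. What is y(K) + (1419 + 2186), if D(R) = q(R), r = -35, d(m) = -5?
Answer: 3696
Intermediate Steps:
D(R) = R
Z = -8
K = 27 (K = -8 - 1*(-35) = -8 + 35 = 27)
y(Y) = 64 + Y (y(Y) = Y + (-5 - 3)**2 = Y + (-8)**2 = Y + 64 = 64 + Y)
y(K) + (1419 + 2186) = (64 + 27) + (1419 + 2186) = 91 + 3605 = 3696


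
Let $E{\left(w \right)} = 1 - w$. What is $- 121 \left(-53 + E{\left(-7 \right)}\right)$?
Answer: $5445$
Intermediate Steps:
$- 121 \left(-53 + E{\left(-7 \right)}\right) = - 121 \left(-53 + \left(1 - -7\right)\right) = - 121 \left(-53 + \left(1 + 7\right)\right) = - 121 \left(-53 + 8\right) = \left(-121\right) \left(-45\right) = 5445$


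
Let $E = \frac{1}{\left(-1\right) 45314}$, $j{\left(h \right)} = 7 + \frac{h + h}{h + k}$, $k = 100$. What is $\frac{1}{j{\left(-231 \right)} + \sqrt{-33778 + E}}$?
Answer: $\frac{8185928786}{26353077164447} - \frac{51483 i \sqrt{7706482966778}}{26353077164447} \approx 0.00031062 - 0.0054233 i$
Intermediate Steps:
$j{\left(h \right)} = 7 + \frac{2 h}{100 + h}$ ($j{\left(h \right)} = 7 + \frac{h + h}{h + 100} = 7 + \frac{2 h}{100 + h}$)
$E = - \frac{1}{45314}$ ($E = \frac{1}{-45314} = - \frac{1}{45314} \approx -2.2068 \cdot 10^{-5}$)
$\frac{1}{j{\left(-231 \right)} + \sqrt{-33778 + E}} = \frac{1}{\frac{700 + 9 \left(-231\right)}{100 - 231} + \sqrt{-33778 - \frac{1}{45314}}} = \frac{1}{\frac{700 - 2079}{-131} + \sqrt{- \frac{1530616293}{45314}}} = \frac{1}{\left(- \frac{1}{131}\right) \left(-1379\right) + \frac{3 i \sqrt{7706482966778}}{45314}} = \frac{1}{\frac{1379}{131} + \frac{3 i \sqrt{7706482966778}}{45314}}$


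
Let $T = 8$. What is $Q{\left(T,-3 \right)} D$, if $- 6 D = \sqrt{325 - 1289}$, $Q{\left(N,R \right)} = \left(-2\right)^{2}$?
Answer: $- \frac{4 i \sqrt{241}}{3} \approx - 20.699 i$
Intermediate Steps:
$Q{\left(N,R \right)} = 4$
$D = - \frac{i \sqrt{241}}{3}$ ($D = - \frac{\sqrt{325 - 1289}}{6} = - \frac{\sqrt{-964}}{6} = - \frac{2 i \sqrt{241}}{6} = - \frac{i \sqrt{241}}{3} \approx - 5.1747 i$)
$Q{\left(T,-3 \right)} D = 4 \left(- \frac{i \sqrt{241}}{3}\right) = - \frac{4 i \sqrt{241}}{3}$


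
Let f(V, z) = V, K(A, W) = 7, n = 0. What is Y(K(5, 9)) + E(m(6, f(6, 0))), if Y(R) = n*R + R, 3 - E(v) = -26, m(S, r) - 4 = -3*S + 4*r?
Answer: 36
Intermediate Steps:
m(S, r) = 4 - 3*S + 4*r (m(S, r) = 4 + (-3*S + 4*r) = 4 - 3*S + 4*r)
E(v) = 29 (E(v) = 3 - 1*(-26) = 3 + 26 = 29)
Y(R) = R (Y(R) = 0*R + R = 0 + R = R)
Y(K(5, 9)) + E(m(6, f(6, 0))) = 7 + 29 = 36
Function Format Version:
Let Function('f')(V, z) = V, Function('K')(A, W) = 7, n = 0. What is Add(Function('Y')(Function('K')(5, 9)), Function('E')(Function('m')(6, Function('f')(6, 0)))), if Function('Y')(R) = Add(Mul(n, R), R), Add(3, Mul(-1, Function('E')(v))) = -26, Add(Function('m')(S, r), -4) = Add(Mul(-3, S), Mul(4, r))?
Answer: 36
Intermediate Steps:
Function('m')(S, r) = Add(4, Mul(-3, S), Mul(4, r)) (Function('m')(S, r) = Add(4, Add(Mul(-3, S), Mul(4, r))) = Add(4, Mul(-3, S), Mul(4, r)))
Function('E')(v) = 29 (Function('E')(v) = Add(3, Mul(-1, -26)) = Add(3, 26) = 29)
Function('Y')(R) = R (Function('Y')(R) = Add(Mul(0, R), R) = Add(0, R) = R)
Add(Function('Y')(Function('K')(5, 9)), Function('E')(Function('m')(6, Function('f')(6, 0)))) = Add(7, 29) = 36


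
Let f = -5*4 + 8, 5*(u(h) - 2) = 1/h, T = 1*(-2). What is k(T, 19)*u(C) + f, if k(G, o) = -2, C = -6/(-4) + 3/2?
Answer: -242/15 ≈ -16.133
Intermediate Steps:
C = 3 (C = -6*(-¼) + 3*(½) = 3/2 + 3/2 = 3)
T = -2
u(h) = 2 + 1/(5*h)
f = -12 (f = -20 + 8 = -12)
k(T, 19)*u(C) + f = -2*(2 + (⅕)/3) - 12 = -2*(2 + (⅕)*(⅓)) - 12 = -2*(2 + 1/15) - 12 = -2*31/15 - 12 = -62/15 - 12 = -242/15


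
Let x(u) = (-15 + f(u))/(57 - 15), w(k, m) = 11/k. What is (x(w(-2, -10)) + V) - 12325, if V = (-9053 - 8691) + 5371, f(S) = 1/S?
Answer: -11410643/462 ≈ -24698.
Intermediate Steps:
V = -12373 (V = -17744 + 5371 = -12373)
x(u) = -5/14 + 1/(42*u) (x(u) = (-15 + 1/u)/(57 - 15) = (-15 + 1/u)/42 = (-15 + 1/u)*(1/42) = -5/14 + 1/(42*u))
(x(w(-2, -10)) + V) - 12325 = ((1 - 165/(-2))/(42*((11/(-2)))) - 12373) - 12325 = ((1 - 165*(-1)/2)/(42*((11*(-½)))) - 12373) - 12325 = ((1 - 15*(-11/2))/(42*(-11/2)) - 12373) - 12325 = ((1/42)*(-2/11)*(1 + 165/2) - 12373) - 12325 = ((1/42)*(-2/11)*(167/2) - 12373) - 12325 = (-167/462 - 12373) - 12325 = -5716493/462 - 12325 = -11410643/462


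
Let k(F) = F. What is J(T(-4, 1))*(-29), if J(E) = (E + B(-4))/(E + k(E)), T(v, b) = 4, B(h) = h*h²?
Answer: 435/2 ≈ 217.50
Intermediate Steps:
B(h) = h³
J(E) = (-64 + E)/(2*E) (J(E) = (E + (-4)³)/(E + E) = (E - 64)/((2*E)) = (-64 + E)*(1/(2*E)) = (-64 + E)/(2*E))
J(T(-4, 1))*(-29) = ((½)*(-64 + 4)/4)*(-29) = ((½)*(¼)*(-60))*(-29) = -15/2*(-29) = 435/2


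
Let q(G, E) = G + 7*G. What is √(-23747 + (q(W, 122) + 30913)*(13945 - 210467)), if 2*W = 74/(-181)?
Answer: I*√199016095234741/181 ≈ 77941.0*I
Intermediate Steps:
W = -37/181 (W = (74/(-181))/2 = (74*(-1/181))/2 = (½)*(-74/181) = -37/181 ≈ -0.20442)
q(G, E) = 8*G
√(-23747 + (q(W, 122) + 30913)*(13945 - 210467)) = √(-23747 + (8*(-37/181) + 30913)*(13945 - 210467)) = √(-23747 + (-296/181 + 30913)*(-196522)) = √(-23747 + (5594957/181)*(-196522)) = √(-23747 - 1099532139554/181) = √(-1099536437761/181) = I*√199016095234741/181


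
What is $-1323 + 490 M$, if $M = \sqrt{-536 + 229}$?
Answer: $-1323 + 490 i \sqrt{307} \approx -1323.0 + 8585.5 i$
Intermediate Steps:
$M = i \sqrt{307}$ ($M = \sqrt{-307} = i \sqrt{307} \approx 17.521 i$)
$-1323 + 490 M = -1323 + 490 i \sqrt{307}$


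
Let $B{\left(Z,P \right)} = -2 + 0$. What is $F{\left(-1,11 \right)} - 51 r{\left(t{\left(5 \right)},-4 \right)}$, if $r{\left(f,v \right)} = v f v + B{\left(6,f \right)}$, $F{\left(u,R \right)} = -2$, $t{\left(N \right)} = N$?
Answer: $-3980$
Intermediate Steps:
$B{\left(Z,P \right)} = -2$
$r{\left(f,v \right)} = -2 + f v^{2}$ ($r{\left(f,v \right)} = v f v - 2 = f v v - 2 = f v^{2} - 2 = -2 + f v^{2}$)
$F{\left(-1,11 \right)} - 51 r{\left(t{\left(5 \right)},-4 \right)} = -2 - 51 \left(-2 + 5 \left(-4\right)^{2}\right) = -2 - 51 \left(-2 + 5 \cdot 16\right) = -2 - 51 \left(-2 + 80\right) = -2 - 3978 = -3980$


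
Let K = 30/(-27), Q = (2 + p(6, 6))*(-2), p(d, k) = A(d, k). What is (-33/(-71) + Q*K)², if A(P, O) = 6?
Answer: 135885649/408321 ≈ 332.79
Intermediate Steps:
p(d, k) = 6
Q = -16 (Q = (2 + 6)*(-2) = 8*(-2) = -16)
K = -10/9 (K = 30*(-1/27) = -10/9 ≈ -1.1111)
(-33/(-71) + Q*K)² = (-33/(-71) - 16*(-10/9))² = (-33*(-1/71) + 160/9)² = (33/71 + 160/9)² = (11657/639)² = 135885649/408321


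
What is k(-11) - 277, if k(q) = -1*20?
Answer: -297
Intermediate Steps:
k(q) = -20
k(-11) - 277 = -20 - 277 = -297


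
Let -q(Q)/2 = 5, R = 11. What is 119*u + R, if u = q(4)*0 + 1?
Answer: 130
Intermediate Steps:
q(Q) = -10 (q(Q) = -2*5 = -10)
u = 1 (u = -10*0 + 1 = 0 + 1 = 1)
119*u + R = 119*1 + 11 = 119 + 11 = 130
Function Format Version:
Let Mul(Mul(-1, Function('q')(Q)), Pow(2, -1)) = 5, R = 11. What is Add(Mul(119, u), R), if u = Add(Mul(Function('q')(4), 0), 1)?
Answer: 130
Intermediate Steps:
Function('q')(Q) = -10 (Function('q')(Q) = Mul(-2, 5) = -10)
u = 1 (u = Add(Mul(-10, 0), 1) = Add(0, 1) = 1)
Add(Mul(119, u), R) = Add(Mul(119, 1), 11) = Add(119, 11) = 130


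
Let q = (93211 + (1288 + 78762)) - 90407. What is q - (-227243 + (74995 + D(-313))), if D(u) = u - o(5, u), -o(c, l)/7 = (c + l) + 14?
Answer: 237473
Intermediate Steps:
o(c, l) = -98 - 7*c - 7*l (o(c, l) = -7*((c + l) + 14) = -7*(14 + c + l) = -98 - 7*c - 7*l)
D(u) = 133 + 8*u (D(u) = u - (-98 - 7*5 - 7*u) = u - (-98 - 35 - 7*u) = u - (-133 - 7*u) = u + (133 + 7*u) = 133 + 8*u)
q = 82854 (q = (93211 + 80050) - 90407 = 173261 - 90407 = 82854)
q - (-227243 + (74995 + D(-313))) = 82854 - (-227243 + (74995 + (133 + 8*(-313)))) = 82854 - (-227243 + (74995 + (133 - 2504))) = 82854 - (-227243 + (74995 - 2371)) = 82854 - (-227243 + 72624) = 82854 - 1*(-154619) = 82854 + 154619 = 237473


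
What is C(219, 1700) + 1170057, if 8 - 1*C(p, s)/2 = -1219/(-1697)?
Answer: 1985611443/1697 ≈ 1.1701e+6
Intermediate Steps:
C(p, s) = 24714/1697 (C(p, s) = 16 - (-2438)/(-1697) = 16 - (-2438)*(-1)/1697 = 16 - 2*1219/1697 = 16 - 2438/1697 = 24714/1697)
C(219, 1700) + 1170057 = 24714/1697 + 1170057 = 1985611443/1697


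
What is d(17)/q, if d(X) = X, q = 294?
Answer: 17/294 ≈ 0.057823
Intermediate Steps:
d(17)/q = 17/294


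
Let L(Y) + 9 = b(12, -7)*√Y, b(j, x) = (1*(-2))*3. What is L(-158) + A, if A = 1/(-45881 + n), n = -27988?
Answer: -664822/73869 - 6*I*√158 ≈ -9.0 - 75.419*I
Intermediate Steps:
b(j, x) = -6 (b(j, x) = -2*3 = -6)
L(Y) = -9 - 6*√Y
A = -1/73869 (A = 1/(-45881 - 27988) = 1/(-73869) = -1/73869 ≈ -1.3537e-5)
L(-158) + A = (-9 - 6*I*√158) - 1/73869 = -664822/73869 - 6*I*√158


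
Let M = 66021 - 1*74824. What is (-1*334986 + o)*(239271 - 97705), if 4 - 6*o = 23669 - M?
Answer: -144566066672/3 ≈ -4.8189e+10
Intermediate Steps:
M = -8803 (M = 66021 - 74824 = -8803)
o = -16234/3 (o = 2/3 - (23669 - 1*(-8803))/6 = 2/3 - (23669 + 8803)/6 = 2/3 - 1/6*32472 = 2/3 - 5412 = -16234/3 ≈ -5411.3)
(-1*334986 + o)*(239271 - 97705) = (-1*334986 - 16234/3)*(239271 - 97705) = (-334986 - 16234/3)*141566 = -1021192/3*141566 = -144566066672/3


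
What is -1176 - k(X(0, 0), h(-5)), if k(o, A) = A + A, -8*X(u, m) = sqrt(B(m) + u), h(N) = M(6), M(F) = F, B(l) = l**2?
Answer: -1188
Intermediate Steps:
h(N) = 6
X(u, m) = -sqrt(u + m**2)/8 (X(u, m) = -sqrt(m**2 + u)/8 = -sqrt(u + m**2)/8)
k(o, A) = 2*A
-1176 - k(X(0, 0), h(-5)) = -1176 - 2*6 = -1176 - 1*12 = -1176 - 12 = -1188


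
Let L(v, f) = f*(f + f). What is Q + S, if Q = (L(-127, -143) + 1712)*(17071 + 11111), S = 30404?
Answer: 1200865424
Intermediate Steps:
L(v, f) = 2*f**2 (L(v, f) = f*(2*f) = 2*f**2)
Q = 1200835020 (Q = (2*(-143)**2 + 1712)*(17071 + 11111) = (2*20449 + 1712)*28182 = (40898 + 1712)*28182 = 42610*28182 = 1200835020)
Q + S = 1200835020 + 30404 = 1200865424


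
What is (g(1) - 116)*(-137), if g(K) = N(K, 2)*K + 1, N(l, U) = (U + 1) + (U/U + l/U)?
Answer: 30277/2 ≈ 15139.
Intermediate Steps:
N(l, U) = 2 + U + l/U (N(l, U) = (1 + U) + (1 + l/U) = 2 + U + l/U)
g(K) = 1 + K*(4 + K/2) (g(K) = (2 + 2 + K/2)*K + 1 = (4 + K/2)*K + 1 = K*(4 + K/2) + 1 = 1 + K*(4 + K/2))
(g(1) - 116)*(-137) = ((1 + (1/2)*1*(8 + 1)) - 116)*(-137) = ((1 + (1/2)*1*9) - 116)*(-137) = ((1 + 9/2) - 116)*(-137) = (11/2 - 116)*(-137) = -221/2*(-137) = 30277/2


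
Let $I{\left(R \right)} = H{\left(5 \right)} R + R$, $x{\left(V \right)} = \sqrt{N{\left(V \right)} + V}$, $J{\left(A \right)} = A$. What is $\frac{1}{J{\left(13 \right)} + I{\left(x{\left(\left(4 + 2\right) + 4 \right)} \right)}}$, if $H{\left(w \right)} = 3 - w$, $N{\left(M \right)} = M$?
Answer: $\frac{13}{149} + \frac{2 \sqrt{5}}{149} \approx 0.11726$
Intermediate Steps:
$x{\left(V \right)} = \sqrt{2} \sqrt{V}$ ($x{\left(V \right)} = \sqrt{V + V} = \sqrt{2 V} = \sqrt{2} \sqrt{V}$)
$I{\left(R \right)} = - R$ ($I{\left(R \right)} = \left(3 - 5\right) R + R = - 2 R + R = - R$)
$\frac{1}{J{\left(13 \right)} + I{\left(x{\left(\left(4 + 2\right) + 4 \right)} \right)}} = \frac{1}{13 - \sqrt{2} \sqrt{\left(4 + 2\right) + 4}} = \frac{1}{13 - \sqrt{2} \sqrt{6 + 4}} = \frac{1}{13 - \sqrt{2} \sqrt{10}} = \frac{1}{13 - 2 \sqrt{5}}$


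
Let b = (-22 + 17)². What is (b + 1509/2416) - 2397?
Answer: -5729243/2416 ≈ -2371.4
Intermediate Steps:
b = 25 (b = (-5)² = 25)
(b + 1509/2416) - 2397 = (25 + 1509/2416) - 2397 = 61909/2416 - 2397 = -5729243/2416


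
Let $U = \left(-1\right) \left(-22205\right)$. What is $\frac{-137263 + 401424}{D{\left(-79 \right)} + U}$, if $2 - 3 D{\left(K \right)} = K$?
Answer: $\frac{264161}{22232} \approx 11.882$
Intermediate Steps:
$D{\left(K \right)} = \frac{2}{3} - \frac{K}{3}$
$U = 22205$
$\frac{-137263 + 401424}{D{\left(-79 \right)} + U} = \frac{-137263 + 401424}{\left(\frac{2}{3} - - \frac{79}{3}\right) + 22205} = \frac{264161}{\left(\frac{2}{3} + \frac{79}{3}\right) + 22205} = \frac{264161}{27 + 22205} = \frac{264161}{22232}$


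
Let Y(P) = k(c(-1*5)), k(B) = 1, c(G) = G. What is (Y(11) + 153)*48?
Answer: 7392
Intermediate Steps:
Y(P) = 1
(Y(11) + 153)*48 = (1 + 153)*48 = 154*48 = 7392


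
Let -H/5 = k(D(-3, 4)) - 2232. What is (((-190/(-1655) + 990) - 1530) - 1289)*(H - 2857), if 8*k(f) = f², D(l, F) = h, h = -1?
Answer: -40207472259/2648 ≈ -1.5184e+7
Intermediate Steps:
D(l, F) = -1
k(f) = f²/8
H = 89275/8 (H = -5*((⅛)*(-1)² - 2232) = -5*((⅛)*1 - 2232) = -5*(⅛ - 2232) = -5*(-17855/8) = 89275/8 ≈ 11159.)
(((-190/(-1655) + 990) - 1530) - 1289)*(H - 2857) = (((-190/(-1655) + 990) - 1530) - 1289)*(89275/8 - 2857) = (((-190*(-1/1655) + 990) - 1530) - 1289)*(66419/8) = (((38/331 + 990) - 1530) - 1289)*(66419/8) = ((327728/331 - 1530) - 1289)*(66419/8) = (-178702/331 - 1289)*(66419/8) = -605361/331*66419/8 = -40207472259/2648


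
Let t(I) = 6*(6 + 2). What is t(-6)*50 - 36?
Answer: 2364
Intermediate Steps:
t(I) = 48 (t(I) = 6*8 = 48)
t(-6)*50 - 36 = 48*50 - 36 = 2400 - 36 = 2364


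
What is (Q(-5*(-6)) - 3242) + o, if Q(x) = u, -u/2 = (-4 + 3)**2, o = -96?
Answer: -3340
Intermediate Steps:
u = -2 (u = -2*(-4 + 3)**2 = -2*(-1)**2 = -2*1 = -2)
Q(x) = -2
(Q(-5*(-6)) - 3242) + o = (-2 - 3242) - 96 = -3244 - 96 = -3340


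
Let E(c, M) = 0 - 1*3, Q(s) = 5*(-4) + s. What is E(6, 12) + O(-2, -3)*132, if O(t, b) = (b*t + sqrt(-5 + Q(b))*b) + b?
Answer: 393 - 792*I*sqrt(7) ≈ 393.0 - 2095.4*I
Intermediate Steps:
Q(s) = -20 + s
E(c, M) = -3 (E(c, M) = 0 - 3 = -3)
O(t, b) = b + b*t + b*sqrt(-25 + b) (O(t, b) = (b*t + sqrt(-5 + (-20 + b))*b) + b = (b*t + sqrt(-25 + b)*b) + b = (b*t + b*sqrt(-25 + b)) + b = b + b*t + b*sqrt(-25 + b))
E(6, 12) + O(-2, -3)*132 = -3 - 3*(1 - 2 + sqrt(-25 - 3))*132 = -3 - 3*(1 - 2 + sqrt(-28))*132 = -3 - 3*(1 - 2 + 2*I*sqrt(7))*132 = -3 - 3*(-1 + 2*I*sqrt(7))*132 = -3 + (3 - 6*I*sqrt(7))*132 = -3 + (396 - 792*I*sqrt(7)) = 393 - 792*I*sqrt(7)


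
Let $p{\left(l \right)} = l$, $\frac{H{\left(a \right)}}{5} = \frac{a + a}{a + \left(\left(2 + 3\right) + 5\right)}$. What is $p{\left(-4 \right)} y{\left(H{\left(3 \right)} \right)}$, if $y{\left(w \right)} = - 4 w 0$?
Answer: $0$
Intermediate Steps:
$H{\left(a \right)} = \frac{10 a}{10 + a}$ ($H{\left(a \right)} = 5 \frac{a + a}{a + \left(\left(2 + 3\right) + 5\right)} = 5 \frac{2 a}{a + \left(5 + 5\right)} = 5 \frac{2 a}{a + 10} = 5 \frac{2 a}{10 + a} = \frac{10 a}{10 + a}$)
$y{\left(w \right)} = 0$ ($y{\left(w \right)} = \left(-4\right) 0 = 0$)
$p{\left(-4 \right)} y{\left(H{\left(3 \right)} \right)} = \left(-4\right) 0 = 0$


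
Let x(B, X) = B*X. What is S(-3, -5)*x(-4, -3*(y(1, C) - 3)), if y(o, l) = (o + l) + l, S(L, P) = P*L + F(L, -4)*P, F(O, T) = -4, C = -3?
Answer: -3360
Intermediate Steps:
S(L, P) = -4*P + L*P (S(L, P) = P*L - 4*P = L*P - 4*P = -4*P + L*P)
y(o, l) = o + 2*l (y(o, l) = (l + o) + l = o + 2*l)
S(-3, -5)*x(-4, -3*(y(1, C) - 3)) = (-5*(-4 - 3))*(-(-12)*((1 + 2*(-3)) - 3)) = (-5*(-7))*(-(-12)*((1 - 6) - 3)) = 35*(-(-12)*(-5 - 3)) = 35*(-(-12)*(-8)) = 35*(-4*24) = 35*(-96) = -3360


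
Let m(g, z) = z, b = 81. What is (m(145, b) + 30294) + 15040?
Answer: 45415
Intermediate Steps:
(m(145, b) + 30294) + 15040 = (81 + 30294) + 15040 = 30375 + 15040 = 45415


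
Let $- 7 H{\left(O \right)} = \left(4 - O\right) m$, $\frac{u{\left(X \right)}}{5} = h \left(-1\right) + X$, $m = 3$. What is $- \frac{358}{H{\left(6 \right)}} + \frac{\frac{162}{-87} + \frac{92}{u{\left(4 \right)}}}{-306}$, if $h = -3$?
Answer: $- \frac{64861934}{155295} \approx -417.67$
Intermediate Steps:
$u{\left(X \right)} = 15 + 5 X$ ($u{\left(X \right)} = 5 \left(\left(-3\right) \left(-1\right) + X\right) = 5 \left(3 + X\right) = 15 + 5 X$)
$H{\left(O \right)} = - \frac{12}{7} + \frac{3 O}{7}$ ($H{\left(O \right)} = - \frac{\left(4 - O\right) 3}{7} = - \frac{12 - 3 O}{7} = - \frac{12}{7} + \frac{3 O}{7}$)
$- \frac{358}{H{\left(6 \right)}} + \frac{\frac{162}{-87} + \frac{92}{u{\left(4 \right)}}}{-306} = - \frac{358}{- \frac{12}{7} + \frac{3}{7} \cdot 6} + \frac{\frac{162}{-87} + \frac{92}{15 + 5 \cdot 4}}{-306} = - \frac{358}{- \frac{12}{7} + \frac{18}{7}} + \left(162 \left(- \frac{1}{87}\right) + \frac{92}{15 + 20}\right) \left(- \frac{1}{306}\right) = - \frac{358}{\frac{6}{7}} + \left(- \frac{54}{29} + \frac{92}{35}\right) \left(- \frac{1}{306}\right) = \left(-358\right) \frac{7}{6} + \left(- \frac{54}{29} + 92 \cdot \frac{1}{35}\right) \left(- \frac{1}{306}\right) = - \frac{1253}{3} + \left(- \frac{54}{29} + \frac{92}{35}\right) \left(- \frac{1}{306}\right) = - \frac{1253}{3} + \frac{778}{1015} \left(- \frac{1}{306}\right) = - \frac{1253}{3} - \frac{389}{155295} = - \frac{64861934}{155295}$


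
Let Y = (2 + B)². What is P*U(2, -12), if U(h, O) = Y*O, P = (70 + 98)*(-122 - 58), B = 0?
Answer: 1451520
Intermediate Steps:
P = -30240 (P = 168*(-180) = -30240)
Y = 4 (Y = (2 + 0)² = 2² = 4)
U(h, O) = 4*O
P*U(2, -12) = -120960*(-12) = -30240*(-48) = 1451520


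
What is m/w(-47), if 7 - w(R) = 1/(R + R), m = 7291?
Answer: 685354/659 ≈ 1040.0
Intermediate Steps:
w(R) = 7 - 1/(2*R) (w(R) = 7 - 1/(R + R) = 7 - 1/(2*R))
m/w(-47) = 7291/(7 - 1/2/(-47)) = 7291/(7 - 1/2*(-1/47)) = 7291/(7 + 1/94) = 7291/(659/94) = 7291*(94/659) = 685354/659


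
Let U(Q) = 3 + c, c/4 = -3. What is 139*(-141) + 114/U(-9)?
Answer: -58835/3 ≈ -19612.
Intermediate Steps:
c = -12 (c = 4*(-3) = -12)
U(Q) = -9 (U(Q) = 3 - 12 = -9)
139*(-141) + 114/U(-9) = 139*(-141) + 114/(-9) = -19599 + 114*(-1/9) = -19599 - 38/3 = -58835/3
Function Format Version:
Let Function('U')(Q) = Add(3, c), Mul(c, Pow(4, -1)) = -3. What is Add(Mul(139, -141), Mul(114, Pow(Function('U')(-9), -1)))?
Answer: Rational(-58835, 3) ≈ -19612.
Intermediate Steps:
c = -12 (c = Mul(4, -3) = -12)
Function('U')(Q) = -9 (Function('U')(Q) = Add(3, -12) = -9)
Add(Mul(139, -141), Mul(114, Pow(Function('U')(-9), -1))) = Add(Mul(139, -141), Mul(114, Pow(-9, -1))) = Add(-19599, Mul(114, Rational(-1, 9))) = Add(-19599, Rational(-38, 3)) = Rational(-58835, 3)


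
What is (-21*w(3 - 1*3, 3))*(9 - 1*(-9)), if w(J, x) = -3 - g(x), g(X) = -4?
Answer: -378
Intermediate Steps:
w(J, x) = 1 (w(J, x) = -3 - 1*(-4) = -3 + 4 = 1)
(-21*w(3 - 1*3, 3))*(9 - 1*(-9)) = (-21*1)*(9 - 1*(-9)) = -21*(9 + 9) = -21*18 = -378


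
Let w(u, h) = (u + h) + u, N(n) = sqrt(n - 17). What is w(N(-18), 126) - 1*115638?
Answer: -115512 + 2*I*sqrt(35) ≈ -1.1551e+5 + 11.832*I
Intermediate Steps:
N(n) = sqrt(-17 + n)
w(u, h) = h + 2*u (w(u, h) = (h + u) + u = h + 2*u)
w(N(-18), 126) - 1*115638 = (126 + 2*sqrt(-17 - 18)) - 1*115638 = (126 + 2*sqrt(-35)) - 115638 = (126 + 2*(I*sqrt(35))) - 115638 = (126 + 2*I*sqrt(35)) - 115638 = -115512 + 2*I*sqrt(35)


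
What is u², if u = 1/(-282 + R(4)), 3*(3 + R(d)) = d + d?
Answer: 9/717409 ≈ 1.2545e-5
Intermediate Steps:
R(d) = -3 + 2*d/3 (R(d) = -3 + (d + d)/3 = -3 + (2*d)/3 = -3 + 2*d/3)
u = -3/847 (u = 1/(-282 + (-3 + (⅔)*4)) = 1/(-282 + (-3 + 8/3)) = 1/(-282 - ⅓) = 1/(-847/3) = -3/847 ≈ -0.0035419)
u² = (-3/847)² = 9/717409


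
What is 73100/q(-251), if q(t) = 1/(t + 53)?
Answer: -14473800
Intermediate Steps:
q(t) = 1/(53 + t)
73100/q(-251) = 73100/(1/(53 - 251)) = 73100/(1/(-198)) = 73100/(-1/198) = 73100*(-198) = -14473800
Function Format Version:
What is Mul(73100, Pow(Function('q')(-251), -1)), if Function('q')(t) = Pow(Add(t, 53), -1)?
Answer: -14473800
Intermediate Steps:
Function('q')(t) = Pow(Add(53, t), -1)
Mul(73100, Pow(Function('q')(-251), -1)) = Mul(73100, Pow(Pow(Add(53, -251), -1), -1)) = Mul(73100, Pow(Pow(-198, -1), -1)) = Mul(73100, Pow(Rational(-1, 198), -1)) = Mul(73100, -198) = -14473800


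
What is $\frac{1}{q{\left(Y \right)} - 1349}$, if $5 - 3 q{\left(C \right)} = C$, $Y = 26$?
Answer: $- \frac{1}{1356} \approx -0.00073746$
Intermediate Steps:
$q{\left(C \right)} = \frac{5}{3} - \frac{C}{3}$
$\frac{1}{q{\left(Y \right)} - 1349} = \frac{1}{\left(\frac{5}{3} - \frac{26}{3}\right) - 1349} = \frac{1}{-7 - 1349} = \frac{1}{-1356} = - \frac{1}{1356}$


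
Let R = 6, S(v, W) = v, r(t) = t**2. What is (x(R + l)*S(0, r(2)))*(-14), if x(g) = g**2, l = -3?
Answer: 0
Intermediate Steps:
(x(R + l)*S(0, r(2)))*(-14) = ((6 - 3)**2*0)*(-14) = (3**2*0)*(-14) = (9*0)*(-14) = 0*(-14) = 0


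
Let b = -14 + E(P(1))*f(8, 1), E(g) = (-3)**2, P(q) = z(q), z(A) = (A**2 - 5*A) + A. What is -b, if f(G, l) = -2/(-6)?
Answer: 11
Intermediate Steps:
z(A) = A**2 - 4*A
f(G, l) = 1/3 (f(G, l) = -2*(-1/6) = 1/3)
P(q) = q*(-4 + q)
E(g) = 9
b = -11 (b = -14 + 9*(1/3) = -14 + 3 = -11)
-b = -1*(-11) = 11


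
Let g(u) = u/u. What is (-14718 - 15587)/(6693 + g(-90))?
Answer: -30305/6694 ≈ -4.5272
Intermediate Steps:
g(u) = 1
(-14718 - 15587)/(6693 + g(-90)) = (-14718 - 15587)/(6693 + 1) = -30305/6694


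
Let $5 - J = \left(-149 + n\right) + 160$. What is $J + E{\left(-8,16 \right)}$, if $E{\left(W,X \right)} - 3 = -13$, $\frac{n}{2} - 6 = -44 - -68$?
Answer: $-76$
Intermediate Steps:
$n = 60$ ($n = 12 + 2 \left(-44 - -68\right) = 12 + 2 \left(-44 + 68\right) = 12 + 2 \cdot 24 = 12 + 48 = 60$)
$E{\left(W,X \right)} = -10$ ($E{\left(W,X \right)} = 3 - 13 = -10$)
$J = -66$ ($J = 5 - \left(\left(-149 + 60\right) + 160\right) = 5 - \left(-89 + 160\right) = 5 - 71 = -66$)
$J + E{\left(-8,16 \right)} = -66 - 10 = -76$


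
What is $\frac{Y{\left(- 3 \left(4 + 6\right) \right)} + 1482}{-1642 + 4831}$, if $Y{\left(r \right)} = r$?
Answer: $\frac{484}{1063} \approx 0.45532$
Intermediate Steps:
$\frac{Y{\left(- 3 \left(4 + 6\right) \right)} + 1482}{-1642 + 4831} = \frac{- 3 \left(4 + 6\right) + 1482}{-1642 + 4831} = \frac{\left(-3\right) 10 + 1482}{3189} = \left(-30 + 1482\right) \frac{1}{3189} = 1452 \cdot \frac{1}{3189} = \frac{484}{1063}$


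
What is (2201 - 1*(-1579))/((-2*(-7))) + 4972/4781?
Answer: 1295842/4781 ≈ 271.04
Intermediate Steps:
(2201 - 1*(-1579))/((-2*(-7))) + 4972/4781 = (2201 + 1579)/14 + 4972*(1/4781) = 3780*(1/14) + 4972/4781 = 270 + 4972/4781 = 1295842/4781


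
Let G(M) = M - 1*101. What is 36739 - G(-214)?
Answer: 37054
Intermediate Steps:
G(M) = -101 + M (G(M) = M - 101 = -101 + M)
36739 - G(-214) = 36739 - (-101 - 214) = 36739 - 1*(-315) = 36739 + 315 = 37054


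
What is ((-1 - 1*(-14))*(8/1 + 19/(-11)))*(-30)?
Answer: -26910/11 ≈ -2446.4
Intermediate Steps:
((-1 - 1*(-14))*(8/1 + 19/(-11)))*(-30) = ((-1 + 14)*(8*1 + 19*(-1/11)))*(-30) = (13*(8 - 19/11))*(-30) = (13*(69/11))*(-30) = (897/11)*(-30) = -26910/11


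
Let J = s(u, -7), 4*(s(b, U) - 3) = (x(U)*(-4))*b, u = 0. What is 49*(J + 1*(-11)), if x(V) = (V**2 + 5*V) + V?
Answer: -392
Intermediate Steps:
x(V) = V**2 + 6*V
s(b, U) = 3 - U*b*(6 + U) (s(b, U) = 3 + (((U*(6 + U))*(-4))*b)/4 = 3 + ((-4*U*(6 + U))*b)/4 = 3 + (-4*U*b*(6 + U))/4 = 3 - U*b*(6 + U))
J = 3 (J = 3 - 1*(-7)*0*(6 - 7) = 3 - 1*(-7)*0*(-1) = 3 + 0 = 3)
49*(J + 1*(-11)) = 49*(3 + 1*(-11)) = 49*(3 - 11) = 49*(-8) = -392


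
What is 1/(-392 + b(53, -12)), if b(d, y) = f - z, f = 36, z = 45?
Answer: -1/401 ≈ -0.0024938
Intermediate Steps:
b(d, y) = -9 (b(d, y) = 36 - 1*45 = 36 - 45 = -9)
1/(-392 + b(53, -12)) = 1/(-392 - 9) = 1/(-401) = -1/401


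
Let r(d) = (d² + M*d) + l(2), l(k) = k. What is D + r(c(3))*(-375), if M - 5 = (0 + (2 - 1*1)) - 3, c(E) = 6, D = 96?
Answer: -20904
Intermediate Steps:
M = 3 (M = 5 + ((0 + (2 - 1*1)) - 3) = 5 + ((0 + (2 - 1)) - 3) = 5 + ((0 + 1) - 3) = 5 + (1 - 3) = 5 - 2 = 3)
r(d) = 2 + d² + 3*d (r(d) = (d² + 3*d) + 2 = 2 + d² + 3*d)
D + r(c(3))*(-375) = 96 + (2 + 6² + 3*6)*(-375) = 96 + (2 + 36 + 18)*(-375) = 96 + 56*(-375) = 96 - 21000 = -20904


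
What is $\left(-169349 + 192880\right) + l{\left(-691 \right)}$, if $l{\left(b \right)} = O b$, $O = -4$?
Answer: $26295$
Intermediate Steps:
$l{\left(b \right)} = - 4 b$
$\left(-169349 + 192880\right) + l{\left(-691 \right)} = \left(-169349 + 192880\right) - -2764 = 23531 + 2764 = 26295$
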